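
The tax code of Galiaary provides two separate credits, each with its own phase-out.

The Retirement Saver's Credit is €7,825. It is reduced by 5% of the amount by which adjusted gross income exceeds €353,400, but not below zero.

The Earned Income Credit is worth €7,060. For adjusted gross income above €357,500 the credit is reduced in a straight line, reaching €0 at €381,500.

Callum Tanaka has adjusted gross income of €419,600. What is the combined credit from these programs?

Retirement Saver's Credit: 5% of the €66,200 excess over €353,400 is €3,310; credit = €7,825 − €3,310 = €4,515.
Earned Income Credit: €419,600 is at or above €381,500, so the credit is €0.
Total: €4,515 + €0 = €4,515.

€4,515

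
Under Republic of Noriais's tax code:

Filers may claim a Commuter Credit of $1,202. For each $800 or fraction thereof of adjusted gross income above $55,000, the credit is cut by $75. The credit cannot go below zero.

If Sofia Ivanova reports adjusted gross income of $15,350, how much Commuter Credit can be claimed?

Commuter Credit: $15,350 is at or below the $55,000 threshold, so the full $1,202 applies.

$1,202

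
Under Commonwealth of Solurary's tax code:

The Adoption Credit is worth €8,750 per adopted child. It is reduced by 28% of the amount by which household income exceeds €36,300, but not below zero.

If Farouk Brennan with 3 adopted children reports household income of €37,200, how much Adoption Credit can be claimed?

Adoption Credit: base = 3 × €8,750 = €26,250. 28% of the €900 excess over €36,300 is €252; credit = €26,250 − €252 = €25,998.

€25,998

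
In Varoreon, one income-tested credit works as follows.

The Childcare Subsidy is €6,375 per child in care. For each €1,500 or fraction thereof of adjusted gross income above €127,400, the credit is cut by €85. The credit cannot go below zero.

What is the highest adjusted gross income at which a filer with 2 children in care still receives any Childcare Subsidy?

Full credit = 2 × €6,375 = €12,750.
After 149 increments the reduction is 149 × €85 = €12,665, leaving €85; one more increment wipes it out. Increment 149 ends at excess 149 × €1,500 = €223,500, so the highest qualifying income is €127,400 + €223,500 = €350,900.

€350,900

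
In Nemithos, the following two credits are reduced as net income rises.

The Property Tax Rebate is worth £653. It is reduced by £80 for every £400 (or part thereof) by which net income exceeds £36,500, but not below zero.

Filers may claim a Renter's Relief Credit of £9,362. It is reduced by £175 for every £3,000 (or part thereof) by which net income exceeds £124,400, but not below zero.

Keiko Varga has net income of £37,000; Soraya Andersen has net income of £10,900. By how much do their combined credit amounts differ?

£160

Keiko (£37,000): Property Tax Rebate: income exceeds £36,500 by £500, which is 2 full-or-partial £400 increments; reduction = 2 × £80 = £160, leaving £493. Renter's Relief Credit: £37,000 is at or below the £124,400 threshold, so the full £9,362 applies. total £493 + £9,362 = £9,855
Soraya (£10,900): Property Tax Rebate: £10,900 is at or below the £36,500 threshold, so the full £653 applies. Renter's Relief Credit: £10,900 is at or below the £124,400 threshold, so the full £9,362 applies. total £653 + £9,362 = £10,015
Difference: |£9,855 − £10,015| = £160.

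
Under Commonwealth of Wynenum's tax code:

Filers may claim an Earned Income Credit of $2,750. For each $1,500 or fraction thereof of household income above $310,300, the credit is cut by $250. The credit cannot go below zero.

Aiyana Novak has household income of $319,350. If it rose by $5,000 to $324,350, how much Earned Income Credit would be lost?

At $319,350 — income exceeds $310,300 by $9,050, which is 7 full-or-partial $1,500 increments; reduction = 7 × $250 = $1,750, leaving $1,000.
At $324,350 — income exceeds $310,300 by $14,050, which is 10 full-or-partial $1,500 increments; reduction = 10 × $250 = $2,500, leaving $250.
Lost: $1,000 − $250 = $750.

$750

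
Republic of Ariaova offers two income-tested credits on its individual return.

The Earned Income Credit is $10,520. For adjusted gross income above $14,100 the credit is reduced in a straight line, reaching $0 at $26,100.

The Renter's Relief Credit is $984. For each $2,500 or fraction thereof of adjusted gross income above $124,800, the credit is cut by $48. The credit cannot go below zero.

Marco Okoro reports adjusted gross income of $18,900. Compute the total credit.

Earned Income Credit: $18,900 is $4,800 into a $12,000 phase-out range, leaving 7,200/12,000 of the credit: $10,520 × 7,200/12,000 = $6,312.
Renter's Relief Credit: $18,900 is at or below the $124,800 threshold, so the full $984 applies.
Total: $6,312 + $984 = $7,296.

$7,296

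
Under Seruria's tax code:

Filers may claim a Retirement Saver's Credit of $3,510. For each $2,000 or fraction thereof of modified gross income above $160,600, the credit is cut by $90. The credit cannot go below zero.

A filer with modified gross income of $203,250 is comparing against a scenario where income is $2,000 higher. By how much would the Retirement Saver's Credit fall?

$90

At $203,250 — income exceeds $160,600 by $42,650, which is 22 full-or-partial $2,000 increments; reduction = 22 × $90 = $1,980, leaving $1,530.
At $205,250 — income exceeds $160,600 by $44,650, which is 23 full-or-partial $2,000 increments; reduction = 23 × $90 = $2,070, leaving $1,440.
Lost: $1,530 − $1,440 = $90.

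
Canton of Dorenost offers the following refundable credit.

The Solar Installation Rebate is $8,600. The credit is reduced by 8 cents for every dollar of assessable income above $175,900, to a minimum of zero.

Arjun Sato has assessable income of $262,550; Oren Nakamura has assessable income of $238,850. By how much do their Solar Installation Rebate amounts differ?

$1,896

Arjun ($262,550): Solar Installation Rebate: 8% of the $86,650 excess over $175,900 is $6,932; credit = $8,600 − $6,932 = $1,668.
Oren ($238,850): Solar Installation Rebate: 8% of the $62,950 excess over $175,900 is $5,036; credit = $8,600 − $5,036 = $3,564.
Difference: |$1,668 − $3,564| = $1,896.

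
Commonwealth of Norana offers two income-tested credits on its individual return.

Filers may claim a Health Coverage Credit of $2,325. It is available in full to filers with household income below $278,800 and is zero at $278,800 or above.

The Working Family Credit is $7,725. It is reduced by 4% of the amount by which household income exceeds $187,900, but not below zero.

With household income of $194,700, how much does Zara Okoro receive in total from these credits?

Health Coverage Credit: $194,700 is below the $278,800 cutoff, so the full $2,325 applies.
Working Family Credit: 4% of the $6,800 excess over $187,900 is $272; credit = $7,725 − $272 = $7,453.
Total: $2,325 + $7,453 = $9,778.

$9,778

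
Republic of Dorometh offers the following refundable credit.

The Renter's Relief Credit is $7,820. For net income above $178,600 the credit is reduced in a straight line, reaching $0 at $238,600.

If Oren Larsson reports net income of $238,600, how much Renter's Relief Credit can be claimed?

Renter's Relief Credit: $238,600 is at or above $238,600, so the credit is $0.

$0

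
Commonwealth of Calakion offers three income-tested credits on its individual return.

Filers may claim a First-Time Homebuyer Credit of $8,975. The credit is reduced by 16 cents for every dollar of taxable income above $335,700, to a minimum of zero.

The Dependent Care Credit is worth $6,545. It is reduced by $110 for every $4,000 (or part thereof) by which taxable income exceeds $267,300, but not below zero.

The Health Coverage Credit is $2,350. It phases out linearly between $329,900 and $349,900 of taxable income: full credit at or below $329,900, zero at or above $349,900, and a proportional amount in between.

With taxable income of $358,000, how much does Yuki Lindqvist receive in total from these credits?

First-Time Homebuyer Credit: 16% of the $22,300 excess over $335,700 is $3,568; credit = $8,975 − $3,568 = $5,407.
Dependent Care Credit: income exceeds $267,300 by $90,700, which is 23 full-or-partial $4,000 increments; reduction = 23 × $110 = $2,530, leaving $4,015.
Health Coverage Credit: $358,000 is at or above $349,900, so the credit is $0.
Total: $5,407 + $4,015 + $0 = $9,422.

$9,422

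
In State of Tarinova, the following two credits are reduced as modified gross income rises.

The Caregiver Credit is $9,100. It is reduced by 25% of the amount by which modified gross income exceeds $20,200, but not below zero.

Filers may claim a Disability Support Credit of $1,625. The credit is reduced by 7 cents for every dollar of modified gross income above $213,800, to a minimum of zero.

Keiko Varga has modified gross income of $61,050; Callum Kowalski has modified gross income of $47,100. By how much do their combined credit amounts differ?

$2,375

Keiko ($61,050): Caregiver Credit: 25% of the $40,850 excess over $20,200 is $10,212.50 ≥ base, so the credit is $0. Disability Support Credit: $61,050 is at or below the $213,800 threshold, so the full $1,625 applies. total $0 + $1,625 = $1,625
Callum ($47,100): Caregiver Credit: 25% of the $26,900 excess over $20,200 is $6,725; credit = $9,100 − $6,725 = $2,375. Disability Support Credit: $47,100 is at or below the $213,800 threshold, so the full $1,625 applies. total $2,375 + $1,625 = $4,000
Difference: |$1,625 − $4,000| = $2,375.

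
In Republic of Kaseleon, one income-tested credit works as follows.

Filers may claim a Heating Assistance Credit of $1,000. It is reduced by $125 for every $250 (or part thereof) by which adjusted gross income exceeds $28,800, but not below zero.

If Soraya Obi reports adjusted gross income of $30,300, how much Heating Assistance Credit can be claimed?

$250

Heating Assistance Credit: income exceeds $28,800 by $1,500, which is 6 full-or-partial $250 increments; reduction = 6 × $125 = $750, leaving $250.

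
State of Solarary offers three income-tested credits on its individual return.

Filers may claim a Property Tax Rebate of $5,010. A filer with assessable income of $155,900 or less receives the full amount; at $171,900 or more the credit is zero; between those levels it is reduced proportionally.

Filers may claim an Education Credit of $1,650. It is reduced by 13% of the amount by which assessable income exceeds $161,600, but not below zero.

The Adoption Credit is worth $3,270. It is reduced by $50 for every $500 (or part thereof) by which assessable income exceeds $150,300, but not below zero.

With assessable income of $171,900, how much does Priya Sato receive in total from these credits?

$1,381

Property Tax Rebate: $171,900 is at or above $171,900, so the credit is $0.
Education Credit: 13% of the $10,300 excess over $161,600 is $1,339; credit = $1,650 − $1,339 = $311.
Adoption Credit: income exceeds $150,300 by $21,600, which is 44 full-or-partial $500 increments; reduction = 44 × $50 = $2,200, leaving $1,070.
Total: $0 + $311 + $1,070 = $1,381.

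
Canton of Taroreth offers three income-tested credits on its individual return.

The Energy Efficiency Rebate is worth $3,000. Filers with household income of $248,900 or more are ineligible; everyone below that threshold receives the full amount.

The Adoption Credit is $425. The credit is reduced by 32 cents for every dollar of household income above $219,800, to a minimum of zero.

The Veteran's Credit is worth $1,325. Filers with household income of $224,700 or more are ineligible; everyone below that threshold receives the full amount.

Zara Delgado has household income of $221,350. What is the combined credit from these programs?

$4,325

Energy Efficiency Rebate: $221,350 is below the $248,900 cutoff, so the full $3,000 applies.
Adoption Credit: 32% of the $1,550 excess over $219,800 is $496 ≥ base, so the credit is $0.
Veteran's Credit: $221,350 is below the $224,700 cutoff, so the full $1,325 applies.
Total: $3,000 + $0 + $1,325 = $4,325.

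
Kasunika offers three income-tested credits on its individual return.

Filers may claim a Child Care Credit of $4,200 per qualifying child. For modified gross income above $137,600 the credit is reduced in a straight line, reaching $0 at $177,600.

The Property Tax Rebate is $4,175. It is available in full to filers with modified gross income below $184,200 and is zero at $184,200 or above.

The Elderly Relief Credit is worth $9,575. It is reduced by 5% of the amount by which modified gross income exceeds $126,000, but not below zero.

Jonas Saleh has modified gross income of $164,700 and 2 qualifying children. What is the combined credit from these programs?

Child Care Credit: base = 2 × $4,200 = $8,400. $164,700 is $27,100 into a $40,000 phase-out range, leaving 12,900/40,000 of the credit: $8,400 × 12,900/40,000 = $2,709.
Property Tax Rebate: $164,700 is below the $184,200 cutoff, so the full $4,175 applies.
Elderly Relief Credit: 5% of the $38,700 excess over $126,000 is $1,935; credit = $9,575 − $1,935 = $7,640.
Total: $2,709 + $4,175 + $7,640 = $14,524.

$14,524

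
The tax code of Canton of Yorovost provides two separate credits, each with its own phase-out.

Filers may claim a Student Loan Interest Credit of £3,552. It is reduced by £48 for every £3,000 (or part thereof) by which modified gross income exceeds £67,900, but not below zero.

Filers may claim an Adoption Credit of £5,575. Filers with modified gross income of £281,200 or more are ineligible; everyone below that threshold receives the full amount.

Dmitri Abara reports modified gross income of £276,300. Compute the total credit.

£5,767

Student Loan Interest Credit: income exceeds £67,900 by £208,400, which is 70 full-or-partial £3,000 increments; reduction = 70 × £48 = £3,360, leaving £192.
Adoption Credit: £276,300 is below the £281,200 cutoff, so the full £5,575 applies.
Total: £192 + £5,575 = £5,767.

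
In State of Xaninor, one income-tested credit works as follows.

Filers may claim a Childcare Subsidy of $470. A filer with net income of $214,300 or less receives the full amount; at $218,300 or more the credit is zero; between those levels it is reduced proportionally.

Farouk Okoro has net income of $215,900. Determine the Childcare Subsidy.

$282

Childcare Subsidy: $215,900 is $1,600 into a $4,000 phase-out range, leaving 2,400/4,000 of the credit: $470 × 2,400/4,000 = $282.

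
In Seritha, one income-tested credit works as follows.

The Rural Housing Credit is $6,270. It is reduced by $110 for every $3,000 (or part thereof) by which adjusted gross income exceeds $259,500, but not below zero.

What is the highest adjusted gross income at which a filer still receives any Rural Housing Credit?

$427,500

After 56 increments the reduction is 56 × $110 = $6,160, leaving $110; one more increment wipes it out. Increment 56 ends at excess 56 × $3,000 = $168,000, so the highest qualifying income is $259,500 + $168,000 = $427,500.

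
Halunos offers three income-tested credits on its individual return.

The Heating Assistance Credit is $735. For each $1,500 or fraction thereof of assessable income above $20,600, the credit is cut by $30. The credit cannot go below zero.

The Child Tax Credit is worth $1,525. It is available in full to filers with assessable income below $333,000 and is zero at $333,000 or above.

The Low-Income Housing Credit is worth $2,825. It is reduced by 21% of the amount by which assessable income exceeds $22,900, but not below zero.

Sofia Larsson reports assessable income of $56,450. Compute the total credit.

$1,540

Heating Assistance Credit: income exceeds $20,600 by $35,850, which is 24 full-or-partial $1,500 increments; reduction = 24 × $30 = $720, leaving $15.
Child Tax Credit: $56,450 is below the $333,000 cutoff, so the full $1,525 applies.
Low-Income Housing Credit: 21% of the $33,550 excess over $22,900 is $7,045.50 ≥ base, so the credit is $0.
Total: $15 + $1,525 + $0 = $1,540.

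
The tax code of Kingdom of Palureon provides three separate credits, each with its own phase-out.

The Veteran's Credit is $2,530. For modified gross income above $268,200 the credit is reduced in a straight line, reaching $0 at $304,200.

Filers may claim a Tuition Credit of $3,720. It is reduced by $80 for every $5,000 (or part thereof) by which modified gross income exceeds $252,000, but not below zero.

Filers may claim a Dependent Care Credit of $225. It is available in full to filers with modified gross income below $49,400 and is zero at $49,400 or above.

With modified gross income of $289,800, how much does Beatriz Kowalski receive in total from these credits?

$4,092

Veteran's Credit: $289,800 is $21,600 into a $36,000 phase-out range, leaving 14,400/36,000 of the credit: $2,530 × 14,400/36,000 = $1,012.
Tuition Credit: income exceeds $252,000 by $37,800, which is 8 full-or-partial $5,000 increments; reduction = 8 × $80 = $640, leaving $3,080.
Dependent Care Credit: $289,800 meets or exceeds the $49,400 cutoff, so the credit is $0.
Total: $1,012 + $3,080 + $0 = $4,092.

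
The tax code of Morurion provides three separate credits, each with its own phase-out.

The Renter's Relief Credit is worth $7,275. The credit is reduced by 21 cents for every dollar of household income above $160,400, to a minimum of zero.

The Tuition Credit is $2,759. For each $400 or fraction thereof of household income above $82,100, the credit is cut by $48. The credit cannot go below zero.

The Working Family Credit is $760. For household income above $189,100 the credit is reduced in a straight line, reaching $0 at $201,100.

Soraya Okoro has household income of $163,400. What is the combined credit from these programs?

$7,405

Renter's Relief Credit: 21% of the $3,000 excess over $160,400 is $630; credit = $7,275 − $630 = $6,645.
Tuition Credit: income exceeds $82,100 by $81,300 → 204 increments × $48 = $9,792 ≥ base, so the credit is $0.
Working Family Credit: $163,400 is at or below the $189,100 threshold, so the full $760 applies.
Total: $6,645 + $0 + $760 = $7,405.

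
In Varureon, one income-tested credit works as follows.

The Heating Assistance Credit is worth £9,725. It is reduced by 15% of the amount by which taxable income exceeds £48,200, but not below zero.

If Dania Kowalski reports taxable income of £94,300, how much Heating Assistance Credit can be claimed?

£2,810

Heating Assistance Credit: 15% of the £46,100 excess over £48,200 is £6,915; credit = £9,725 − £6,915 = £2,810.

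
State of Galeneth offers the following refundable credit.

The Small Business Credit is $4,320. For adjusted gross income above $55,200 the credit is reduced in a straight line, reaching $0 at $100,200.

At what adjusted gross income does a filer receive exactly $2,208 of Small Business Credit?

$2,208 is 2,208/4,320 of the full $4,320, so 2,112/4,320 of the $45,000 range has been used: income = $55,200 + $45,000 × 2,112/4,320 = $77,200.

$77,200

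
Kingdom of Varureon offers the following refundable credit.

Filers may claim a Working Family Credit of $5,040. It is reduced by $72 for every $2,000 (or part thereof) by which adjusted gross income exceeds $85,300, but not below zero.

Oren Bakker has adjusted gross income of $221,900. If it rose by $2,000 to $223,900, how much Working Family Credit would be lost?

At $221,900 — income exceeds $85,300 by $136,600, which is 69 full-or-partial $2,000 increments; reduction = 69 × $72 = $4,968, leaving $72.
At $223,900 — income exceeds $85,300 by $138,600 → 70 increments × $72 = $5,040 ≥ base, so the credit is $0.
Lost: $72 − $0 = $72.

$72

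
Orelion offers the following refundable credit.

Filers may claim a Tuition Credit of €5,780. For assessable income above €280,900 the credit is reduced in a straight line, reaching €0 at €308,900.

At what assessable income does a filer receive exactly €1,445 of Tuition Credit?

€1,445 is 1,445/5,780 of the full €5,780, so 4,335/5,780 of the €28,000 range has been used: income = €280,900 + €28,000 × 4,335/5,780 = €301,900.

€301,900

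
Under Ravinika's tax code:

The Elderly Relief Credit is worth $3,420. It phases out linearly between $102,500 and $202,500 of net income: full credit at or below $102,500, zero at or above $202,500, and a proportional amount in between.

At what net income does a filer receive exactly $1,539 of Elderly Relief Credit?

$1,539 is 1,539/3,420 of the full $3,420, so 1,881/3,420 of the $100,000 range has been used: income = $102,500 + $100,000 × 1,881/3,420 = $157,500.

$157,500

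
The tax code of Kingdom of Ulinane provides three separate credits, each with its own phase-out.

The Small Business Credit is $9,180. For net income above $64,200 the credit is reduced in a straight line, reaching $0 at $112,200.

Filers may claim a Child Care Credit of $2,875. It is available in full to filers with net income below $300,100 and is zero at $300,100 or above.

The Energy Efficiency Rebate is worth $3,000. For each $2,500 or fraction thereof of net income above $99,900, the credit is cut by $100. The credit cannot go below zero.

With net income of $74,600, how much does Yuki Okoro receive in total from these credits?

Small Business Credit: $74,600 is $10,400 into a $48,000 phase-out range, leaving 37,600/48,000 of the credit: $9,180 × 37,600/48,000 = $7,191.
Child Care Credit: $74,600 is below the $300,100 cutoff, so the full $2,875 applies.
Energy Efficiency Rebate: $74,600 is at or below the $99,900 threshold, so the full $3,000 applies.
Total: $7,191 + $2,875 + $3,000 = $13,066.

$13,066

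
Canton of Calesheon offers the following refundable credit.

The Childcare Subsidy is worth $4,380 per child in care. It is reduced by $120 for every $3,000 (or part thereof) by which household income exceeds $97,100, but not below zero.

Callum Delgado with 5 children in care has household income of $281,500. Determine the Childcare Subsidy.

$14,460

Childcare Subsidy: base = 5 × $4,380 = $21,900. income exceeds $97,100 by $184,400, which is 62 full-or-partial $3,000 increments; reduction = 62 × $120 = $7,440, leaving $14,460.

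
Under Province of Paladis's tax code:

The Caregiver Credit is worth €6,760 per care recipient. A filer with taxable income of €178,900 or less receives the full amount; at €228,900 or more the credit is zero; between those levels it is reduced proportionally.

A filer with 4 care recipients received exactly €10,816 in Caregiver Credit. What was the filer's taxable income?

Full credit = 4 × €6,760 = €27,040.
€10,816 is 10,816/27,040 of the full €27,040, so 16,224/27,040 of the €50,000 range has been used: income = €178,900 + €50,000 × 16,224/27,040 = €208,900.

€208,900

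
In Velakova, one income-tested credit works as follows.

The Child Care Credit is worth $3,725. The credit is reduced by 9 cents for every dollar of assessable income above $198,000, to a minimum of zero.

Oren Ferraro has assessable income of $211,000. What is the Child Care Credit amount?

Child Care Credit: 9% of the $13,000 excess over $198,000 is $1,170; credit = $3,725 − $1,170 = $2,555.

$2,555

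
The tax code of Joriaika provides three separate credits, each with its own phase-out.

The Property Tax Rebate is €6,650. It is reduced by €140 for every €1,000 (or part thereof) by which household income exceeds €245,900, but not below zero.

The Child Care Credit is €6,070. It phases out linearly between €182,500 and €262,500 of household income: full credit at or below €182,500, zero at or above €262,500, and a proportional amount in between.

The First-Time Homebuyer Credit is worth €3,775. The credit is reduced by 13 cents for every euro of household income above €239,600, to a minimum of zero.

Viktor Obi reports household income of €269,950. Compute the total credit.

Property Tax Rebate: income exceeds €245,900 by €24,050, which is 25 full-or-partial €1,000 increments; reduction = 25 × €140 = €3,500, leaving €3,150.
Child Care Credit: €269,950 is at or above €262,500, so the credit is €0.
First-Time Homebuyer Credit: 13% of the €30,350 excess over €239,600 is €3,945.50 ≥ base, so the credit is €0.
Total: €3,150 + €0 + €0 = €3,150.

€3,150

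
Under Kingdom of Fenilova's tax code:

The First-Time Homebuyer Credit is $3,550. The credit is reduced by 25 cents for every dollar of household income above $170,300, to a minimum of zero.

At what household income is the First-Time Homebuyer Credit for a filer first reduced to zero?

The credit falls by 25% of each dollar above $170,300, so it reaches zero when the excess is $3,550 / 25% = $14,200: income = $170,300 + $14,200 = $184,500.

$184,500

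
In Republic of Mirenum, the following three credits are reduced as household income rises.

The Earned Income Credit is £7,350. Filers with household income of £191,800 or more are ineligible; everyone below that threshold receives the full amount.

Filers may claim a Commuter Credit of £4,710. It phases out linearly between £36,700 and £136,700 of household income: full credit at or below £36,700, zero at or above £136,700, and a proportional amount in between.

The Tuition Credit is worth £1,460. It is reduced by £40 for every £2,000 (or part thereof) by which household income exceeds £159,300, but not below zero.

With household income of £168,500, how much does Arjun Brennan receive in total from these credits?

Earned Income Credit: £168,500 is below the £191,800 cutoff, so the full £7,350 applies.
Commuter Credit: £168,500 is at or above £136,700, so the credit is £0.
Tuition Credit: income exceeds £159,300 by £9,200, which is 5 full-or-partial £2,000 increments; reduction = 5 × £40 = £200, leaving £1,260.
Total: £7,350 + £0 + £1,260 = £8,610.

£8,610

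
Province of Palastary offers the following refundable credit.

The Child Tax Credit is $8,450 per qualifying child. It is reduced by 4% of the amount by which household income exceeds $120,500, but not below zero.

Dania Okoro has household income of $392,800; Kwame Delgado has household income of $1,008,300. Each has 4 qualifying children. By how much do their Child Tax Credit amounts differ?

$22,908

Dania ($392,800): Child Tax Credit: base = 4 × $8,450 = $33,800. 4% of the $272,300 excess over $120,500 is $10,892; credit = $33,800 − $10,892 = $22,908.
Kwame ($1,008,300): Child Tax Credit: base = 4 × $8,450 = $33,800. 4% of the $887,800 excess over $120,500 is $35,512 ≥ base, so the credit is $0.
Difference: |$22,908 − $0| = $22,908.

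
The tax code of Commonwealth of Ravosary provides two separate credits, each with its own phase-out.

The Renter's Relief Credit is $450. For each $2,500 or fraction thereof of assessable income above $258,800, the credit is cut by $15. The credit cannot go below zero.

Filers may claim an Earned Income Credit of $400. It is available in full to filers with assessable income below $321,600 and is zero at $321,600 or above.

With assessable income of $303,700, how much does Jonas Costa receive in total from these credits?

$580

Renter's Relief Credit: income exceeds $258,800 by $44,900, which is 18 full-or-partial $2,500 increments; reduction = 18 × $15 = $270, leaving $180.
Earned Income Credit: $303,700 is below the $321,600 cutoff, so the full $400 applies.
Total: $180 + $400 = $580.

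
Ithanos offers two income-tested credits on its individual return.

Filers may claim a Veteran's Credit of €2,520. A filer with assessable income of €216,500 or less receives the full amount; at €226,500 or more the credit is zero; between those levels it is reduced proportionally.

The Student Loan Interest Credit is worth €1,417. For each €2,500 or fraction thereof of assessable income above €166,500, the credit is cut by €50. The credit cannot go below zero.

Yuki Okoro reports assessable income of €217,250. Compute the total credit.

€2,698

Veteran's Credit: €217,250 is €750 into a €10,000 phase-out range, leaving 9,250/10,000 of the credit: €2,520 × 9,250/10,000 = €2,331.
Student Loan Interest Credit: income exceeds €166,500 by €50,750, which is 21 full-or-partial €2,500 increments; reduction = 21 × €50 = €1,050, leaving €367.
Total: €2,331 + €367 = €2,698.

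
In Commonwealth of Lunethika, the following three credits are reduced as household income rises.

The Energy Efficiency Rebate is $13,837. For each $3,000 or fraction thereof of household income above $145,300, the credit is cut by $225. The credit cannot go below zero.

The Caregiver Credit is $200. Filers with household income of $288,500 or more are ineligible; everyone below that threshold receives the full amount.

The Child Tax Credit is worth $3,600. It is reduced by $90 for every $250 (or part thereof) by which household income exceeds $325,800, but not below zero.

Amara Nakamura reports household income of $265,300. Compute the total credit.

$8,637

Energy Efficiency Rebate: income exceeds $145,300 by $120,000, which is 40 full-or-partial $3,000 increments; reduction = 40 × $225 = $9,000, leaving $4,837.
Caregiver Credit: $265,300 is below the $288,500 cutoff, so the full $200 applies.
Child Tax Credit: $265,300 is at or below the $325,800 threshold, so the full $3,600 applies.
Total: $4,837 + $200 + $3,600 = $8,637.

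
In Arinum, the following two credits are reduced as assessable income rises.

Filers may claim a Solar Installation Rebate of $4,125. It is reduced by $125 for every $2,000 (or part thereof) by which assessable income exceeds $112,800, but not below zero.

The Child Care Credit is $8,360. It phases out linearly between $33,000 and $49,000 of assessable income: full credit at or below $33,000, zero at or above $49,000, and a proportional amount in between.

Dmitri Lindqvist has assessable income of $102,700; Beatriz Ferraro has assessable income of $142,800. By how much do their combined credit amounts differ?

$1,875

Dmitri ($102,700): Solar Installation Rebate: $102,700 is at or below the $112,800 threshold, so the full $4,125 applies. Child Care Credit: $102,700 is at or above $49,000, so the credit is $0. total $4,125 + $0 = $4,125
Beatriz ($142,800): Solar Installation Rebate: income exceeds $112,800 by $30,000, which is 15 full-or-partial $2,000 increments; reduction = 15 × $125 = $1,875, leaving $2,250. Child Care Credit: $142,800 is at or above $49,000, so the credit is $0. total $2,250 + $0 = $2,250
Difference: |$4,125 − $2,250| = $1,875.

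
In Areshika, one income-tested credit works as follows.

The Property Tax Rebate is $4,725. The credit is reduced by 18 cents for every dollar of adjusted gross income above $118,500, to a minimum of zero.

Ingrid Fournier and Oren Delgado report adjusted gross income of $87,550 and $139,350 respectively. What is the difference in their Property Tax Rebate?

Ingrid ($87,550): Property Tax Rebate: $87,550 is at or below the $118,500 threshold, so the full $4,725 applies.
Oren ($139,350): Property Tax Rebate: 18% of the $20,850 excess over $118,500 is $3,753; credit = $4,725 − $3,753 = $972.
Difference: |$4,725 − $972| = $3,753.

$3,753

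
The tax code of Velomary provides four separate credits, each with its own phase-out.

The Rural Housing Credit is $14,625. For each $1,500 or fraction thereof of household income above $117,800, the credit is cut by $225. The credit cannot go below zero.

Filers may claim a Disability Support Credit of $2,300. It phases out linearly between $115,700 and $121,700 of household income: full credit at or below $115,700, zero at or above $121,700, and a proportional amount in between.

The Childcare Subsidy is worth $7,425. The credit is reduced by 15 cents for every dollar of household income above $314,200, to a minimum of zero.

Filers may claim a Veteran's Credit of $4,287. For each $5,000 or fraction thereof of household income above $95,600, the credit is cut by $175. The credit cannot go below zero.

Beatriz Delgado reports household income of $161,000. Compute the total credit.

Rural Housing Credit: income exceeds $117,800 by $43,200, which is 29 full-or-partial $1,500 increments; reduction = 29 × $225 = $6,525, leaving $8,100.
Disability Support Credit: $161,000 is at or above $121,700, so the credit is $0.
Childcare Subsidy: $161,000 is at or below the $314,200 threshold, so the full $7,425 applies.
Veteran's Credit: income exceeds $95,600 by $65,400, which is 14 full-or-partial $5,000 increments; reduction = 14 × $175 = $2,450, leaving $1,837.
Total: $8,100 + $0 + $7,425 + $1,837 = $17,362.

$17,362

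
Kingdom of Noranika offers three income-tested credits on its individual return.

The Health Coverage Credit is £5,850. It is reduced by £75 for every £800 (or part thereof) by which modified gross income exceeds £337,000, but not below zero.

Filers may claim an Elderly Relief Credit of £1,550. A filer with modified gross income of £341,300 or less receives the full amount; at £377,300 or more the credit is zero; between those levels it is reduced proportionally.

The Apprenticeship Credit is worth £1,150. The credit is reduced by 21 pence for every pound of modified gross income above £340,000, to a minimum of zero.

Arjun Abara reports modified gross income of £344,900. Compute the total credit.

£6,616

Health Coverage Credit: income exceeds £337,000 by £7,900, which is 10 full-or-partial £800 increments; reduction = 10 × £75 = £750, leaving £5,100.
Elderly Relief Credit: £344,900 is £3,600 into a £36,000 phase-out range, leaving 32,400/36,000 of the credit: £1,550 × 32,400/36,000 = £1,395.
Apprenticeship Credit: 21% of the £4,900 excess over £340,000 is £1,029; credit = £1,150 − £1,029 = £121.
Total: £5,100 + £1,395 + £121 = £6,616.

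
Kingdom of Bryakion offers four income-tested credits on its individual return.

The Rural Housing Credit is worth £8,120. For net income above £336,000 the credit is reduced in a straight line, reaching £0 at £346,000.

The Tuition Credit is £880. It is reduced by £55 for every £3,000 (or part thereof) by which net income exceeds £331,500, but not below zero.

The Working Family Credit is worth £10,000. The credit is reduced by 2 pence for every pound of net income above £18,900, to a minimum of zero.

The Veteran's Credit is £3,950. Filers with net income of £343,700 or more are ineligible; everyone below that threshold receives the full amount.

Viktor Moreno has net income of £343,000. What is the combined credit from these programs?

£10,564

Rural Housing Credit: £343,000 is £7,000 into a £10,000 phase-out range, leaving 3,000/10,000 of the credit: £8,120 × 3,000/10,000 = £2,436.
Tuition Credit: income exceeds £331,500 by £11,500, which is 4 full-or-partial £3,000 increments; reduction = 4 × £55 = £220, leaving £660.
Working Family Credit: 2% of the £324,100 excess over £18,900 is £6,482; credit = £10,000 − £6,482 = £3,518.
Veteran's Credit: £343,000 is below the £343,700 cutoff, so the full £3,950 applies.
Total: £2,436 + £660 + £3,518 + £3,950 = £10,564.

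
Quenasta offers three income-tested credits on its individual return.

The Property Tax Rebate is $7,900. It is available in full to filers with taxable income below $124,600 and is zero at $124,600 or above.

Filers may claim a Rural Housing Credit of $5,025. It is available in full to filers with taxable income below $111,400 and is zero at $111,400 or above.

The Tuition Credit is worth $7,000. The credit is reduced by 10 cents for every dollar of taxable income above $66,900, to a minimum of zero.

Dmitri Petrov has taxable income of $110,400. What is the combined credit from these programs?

$15,575

Property Tax Rebate: $110,400 is below the $124,600 cutoff, so the full $7,900 applies.
Rural Housing Credit: $110,400 is below the $111,400 cutoff, so the full $5,025 applies.
Tuition Credit: 10% of the $43,500 excess over $66,900 is $4,350; credit = $7,000 − $4,350 = $2,650.
Total: $7,900 + $5,025 + $2,650 = $15,575.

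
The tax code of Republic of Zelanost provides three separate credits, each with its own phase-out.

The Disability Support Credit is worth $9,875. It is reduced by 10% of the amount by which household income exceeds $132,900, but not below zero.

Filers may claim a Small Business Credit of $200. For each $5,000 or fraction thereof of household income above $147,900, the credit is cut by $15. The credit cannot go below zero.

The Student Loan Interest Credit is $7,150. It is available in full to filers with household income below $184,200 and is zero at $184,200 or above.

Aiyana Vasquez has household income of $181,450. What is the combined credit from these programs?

$12,265

Disability Support Credit: 10% of the $48,550 excess over $132,900 is $4,855; credit = $9,875 − $4,855 = $5,020.
Small Business Credit: income exceeds $147,900 by $33,550, which is 7 full-or-partial $5,000 increments; reduction = 7 × $15 = $105, leaving $95.
Student Loan Interest Credit: $181,450 is below the $184,200 cutoff, so the full $7,150 applies.
Total: $5,020 + $95 + $7,150 = $12,265.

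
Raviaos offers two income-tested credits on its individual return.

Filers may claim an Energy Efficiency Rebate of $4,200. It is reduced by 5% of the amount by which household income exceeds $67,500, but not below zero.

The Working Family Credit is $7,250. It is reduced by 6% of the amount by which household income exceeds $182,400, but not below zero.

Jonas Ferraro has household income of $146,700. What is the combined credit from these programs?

$7,490

Energy Efficiency Rebate: 5% of the $79,200 excess over $67,500 is $3,960; credit = $4,200 − $3,960 = $240.
Working Family Credit: $146,700 is at or below the $182,400 threshold, so the full $7,250 applies.
Total: $240 + $7,250 = $7,490.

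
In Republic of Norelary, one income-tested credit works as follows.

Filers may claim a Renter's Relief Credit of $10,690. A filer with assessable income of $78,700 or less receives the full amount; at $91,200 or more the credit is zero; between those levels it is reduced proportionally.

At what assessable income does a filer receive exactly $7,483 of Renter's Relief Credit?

$7,483 is 7,483/10,690 of the full $10,690, so 3,207/10,690 of the $12,500 range has been used: income = $78,700 + $12,500 × 3,207/10,690 = $82,450.

$82,450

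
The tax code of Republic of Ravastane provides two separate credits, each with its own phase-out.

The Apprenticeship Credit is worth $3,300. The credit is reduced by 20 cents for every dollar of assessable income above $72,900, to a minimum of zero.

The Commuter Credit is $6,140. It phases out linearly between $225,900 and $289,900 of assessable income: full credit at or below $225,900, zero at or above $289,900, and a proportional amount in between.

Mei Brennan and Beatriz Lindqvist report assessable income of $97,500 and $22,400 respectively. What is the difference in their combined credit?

$3,300

Mei ($97,500): Apprenticeship Credit: 20% of the $24,600 excess over $72,900 is $4,920 ≥ base, so the credit is $0. Commuter Credit: $97,500 is at or below the $225,900 threshold, so the full $6,140 applies. total $0 + $6,140 = $6,140
Beatriz ($22,400): Apprenticeship Credit: $22,400 is at or below the $72,900 threshold, so the full $3,300 applies. Commuter Credit: $22,400 is at or below the $225,900 threshold, so the full $6,140 applies. total $3,300 + $6,140 = $9,440
Difference: |$6,140 − $9,440| = $3,300.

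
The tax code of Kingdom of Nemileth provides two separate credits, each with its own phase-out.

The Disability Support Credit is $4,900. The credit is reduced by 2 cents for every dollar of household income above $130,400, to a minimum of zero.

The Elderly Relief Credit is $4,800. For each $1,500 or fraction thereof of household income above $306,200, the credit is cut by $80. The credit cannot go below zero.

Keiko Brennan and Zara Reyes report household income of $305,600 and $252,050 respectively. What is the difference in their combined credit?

$1,071

Keiko ($305,600): Disability Support Credit: 2% of the $175,200 excess over $130,400 is $3,504; credit = $4,900 − $3,504 = $1,396. Elderly Relief Credit: $305,600 is at or below the $306,200 threshold, so the full $4,800 applies. total $1,396 + $4,800 = $6,196
Zara ($252,050): Disability Support Credit: 2% of the $121,650 excess over $130,400 is $2,433; credit = $4,900 − $2,433 = $2,467. Elderly Relief Credit: $252,050 is at or below the $306,200 threshold, so the full $4,800 applies. total $2,467 + $4,800 = $7,267
Difference: |$6,196 − $7,267| = $1,071.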